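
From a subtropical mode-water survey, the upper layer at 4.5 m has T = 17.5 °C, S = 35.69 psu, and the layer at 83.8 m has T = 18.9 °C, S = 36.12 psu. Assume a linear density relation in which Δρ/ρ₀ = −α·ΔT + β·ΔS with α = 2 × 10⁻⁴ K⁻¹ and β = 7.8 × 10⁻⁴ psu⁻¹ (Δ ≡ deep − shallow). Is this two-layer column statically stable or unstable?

ΔT = 18.9 − 17.5 = +1.4 K and ΔS = 36.12 − 35.69 = +0.43 psu (deep − shallow).
−αΔT = -2.80 × 10⁻⁴; βΔS = 3.354 × 10⁻⁴; sum Δρ/ρ₀ = 5.54 × 10⁻⁵.
Δρ/ρ₀ > 0, so Δρ > 0: deeper water is denser → statically stable.

stable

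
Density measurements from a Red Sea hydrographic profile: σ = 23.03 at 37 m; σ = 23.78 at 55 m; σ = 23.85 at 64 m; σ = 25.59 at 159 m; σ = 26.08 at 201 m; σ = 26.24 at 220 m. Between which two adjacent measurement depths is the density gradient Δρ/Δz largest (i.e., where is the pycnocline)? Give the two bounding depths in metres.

Compute the density gradient over each adjacent pair:
  37–55 m: Δρ/Δz = 0.75/18 = 0.042 kg m⁻⁴
  55–64 m: Δρ/Δz = 0.07/9 = 7.8 × 10⁻³ kg m⁻⁴
  64–159 m: Δρ/Δz = 1.74/95 = 0.018 kg m⁻⁴
  159–201 m: Δρ/Δz = 0.49/42 = 0.012 kg m⁻⁴
  201–220 m: Δρ/Δz = 0.16/19 = 8.4 × 10⁻³ kg m⁻⁴
The largest gradient is in the 37–55 m interval — the pycnocline.

37–55 m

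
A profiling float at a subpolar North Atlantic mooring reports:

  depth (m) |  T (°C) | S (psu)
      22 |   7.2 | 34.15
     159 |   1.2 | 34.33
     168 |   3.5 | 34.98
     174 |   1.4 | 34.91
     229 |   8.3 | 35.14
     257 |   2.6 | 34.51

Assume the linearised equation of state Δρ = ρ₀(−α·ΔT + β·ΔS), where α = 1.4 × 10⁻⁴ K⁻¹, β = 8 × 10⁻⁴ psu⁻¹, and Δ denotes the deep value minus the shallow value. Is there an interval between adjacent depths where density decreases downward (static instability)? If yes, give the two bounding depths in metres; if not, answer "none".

Evaluate Δρ/ρ₀ = −αΔT + βΔS across each adjacent pair:
  22–159 m: −αΔT+βΔS = −(1.4 × 10⁻⁴)(-6.0)+(8 × 10⁻⁴)(+0.18) = 9.8 × 10⁻⁴ → stable
  159–168 m: −αΔT+βΔS = −(1.4 × 10⁻⁴)(+2.3)+(8 × 10⁻⁴)(+0.65) = 2.0 × 10⁻⁴ → stable
  168–174 m: −αΔT+βΔS = −(1.4 × 10⁻⁴)(-2.1)+(8 × 10⁻⁴)(-0.07) = 2.4 × 10⁻⁴ → stable
  174–229 m: −αΔT+βΔS = −(1.4 × 10⁻⁴)(+6.9)+(8 × 10⁻⁴)(+0.23) = -7.8 × 10⁻⁴ → UNSTABLE
  229–257 m: −αΔT+βΔS = −(1.4 × 10⁻⁴)(-5.7)+(8 × 10⁻⁴)(-0.63) = 2.9 × 10⁻⁴ → stable
The 174–229 m interval has Δρ < 0: lighter water underlies denser water.

174–229 m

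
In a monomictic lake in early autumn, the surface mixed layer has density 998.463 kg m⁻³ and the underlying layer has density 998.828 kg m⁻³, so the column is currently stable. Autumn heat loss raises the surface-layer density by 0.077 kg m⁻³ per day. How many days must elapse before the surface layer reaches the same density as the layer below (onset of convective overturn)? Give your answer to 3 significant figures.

Density deficit of the surface layer: 998.828 − 998.463 = 0.365 kg m⁻³.
Required change = 0.365 / 0.077 = 4.74 days.

4.74 days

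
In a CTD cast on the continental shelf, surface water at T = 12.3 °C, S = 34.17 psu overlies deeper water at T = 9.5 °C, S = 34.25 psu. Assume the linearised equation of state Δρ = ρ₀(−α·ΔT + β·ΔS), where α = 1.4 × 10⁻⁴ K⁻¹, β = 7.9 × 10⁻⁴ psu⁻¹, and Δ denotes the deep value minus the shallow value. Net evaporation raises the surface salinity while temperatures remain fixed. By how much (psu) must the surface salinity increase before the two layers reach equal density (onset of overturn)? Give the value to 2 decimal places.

Neutral buoyancy requires −α(T_deep − T_surf) + β(S_deep − S_surf′) = 0.
S_surf′ = S_deep − (α/β)·ΔT = 34.25 − (1.4 × 10⁻⁴/7.9 × 10⁻⁴)·(-2.8) = 34.7462 psu.
Increase required: 34.7462 − 34.17 = 0.5762 psu.

0.58 psu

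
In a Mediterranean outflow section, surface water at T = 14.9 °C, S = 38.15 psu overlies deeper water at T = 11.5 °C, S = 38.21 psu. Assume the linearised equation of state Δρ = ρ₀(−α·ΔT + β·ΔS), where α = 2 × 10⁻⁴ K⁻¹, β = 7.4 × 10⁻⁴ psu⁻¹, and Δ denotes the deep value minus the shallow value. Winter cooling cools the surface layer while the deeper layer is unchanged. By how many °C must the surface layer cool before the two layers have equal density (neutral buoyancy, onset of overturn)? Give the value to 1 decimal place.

3.6 °C

Neutral buoyancy requires Δρ = 0, i.e. −α(T_deep − T_surf′) + β(S_deep − S_surf) = 0.
T_surf′ = T_deep − (β/α)·ΔS = 11.5 − (7.4 × 10⁻⁴/2 × 10⁻⁴)·(+0.06) = 11.278 °C.
Cooling required: 14.9 − (11.278) = 3.622 °C.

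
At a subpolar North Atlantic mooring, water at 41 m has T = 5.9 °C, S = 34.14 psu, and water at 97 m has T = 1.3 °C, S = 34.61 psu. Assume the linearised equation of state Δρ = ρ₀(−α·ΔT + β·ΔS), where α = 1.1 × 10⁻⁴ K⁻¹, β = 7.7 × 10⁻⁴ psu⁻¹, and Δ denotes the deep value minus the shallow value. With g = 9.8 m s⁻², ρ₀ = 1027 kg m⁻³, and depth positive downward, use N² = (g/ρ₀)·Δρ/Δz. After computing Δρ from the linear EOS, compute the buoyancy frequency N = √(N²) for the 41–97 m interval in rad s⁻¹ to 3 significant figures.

ΔT = -4.6 K, ΔS = +0.47 psu (deep − shallow).
Δρ/ρ₀ = −αΔT + βΔS = 5.06 × 10⁻⁴ + 3.619 × 10⁻⁴ = 8.679 × 10⁻⁴, so Δρ ≈ 0.8913 kg m⁻³.
N² = (g/ρ₀)·Δρ/Δz = g·(Δρ/ρ₀)/Δz = 9.8 × 8.679 × 10⁻⁴ / 56 = 1.5188 × 10⁻⁴ s⁻².
N = √(1.5188 × 10⁻⁴) = 0.012324 rad s⁻¹ ≈ 0.0123 rad s⁻¹.

0.0123 rad s⁻¹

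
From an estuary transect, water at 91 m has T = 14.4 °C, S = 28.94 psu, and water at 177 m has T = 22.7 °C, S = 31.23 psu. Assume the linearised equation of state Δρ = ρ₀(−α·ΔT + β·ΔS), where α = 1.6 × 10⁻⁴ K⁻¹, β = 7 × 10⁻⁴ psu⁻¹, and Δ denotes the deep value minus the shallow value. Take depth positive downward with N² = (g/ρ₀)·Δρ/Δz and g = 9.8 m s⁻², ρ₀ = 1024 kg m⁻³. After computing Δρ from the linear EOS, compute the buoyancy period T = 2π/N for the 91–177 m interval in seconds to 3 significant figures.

ΔT = +8.3 K, ΔS = +2.29 psu (deep − shallow).
Δρ/ρ₀ = −αΔT + βΔS = -1.328 × 10⁻³ + 1.603 × 10⁻³ = 2.75 × 10⁻⁴, so Δρ ≈ 0.2816 kg m⁻³.
N² = (g/ρ₀)·Δρ/Δz = g·(Δρ/ρ₀)/Δz = 9.8 × 2.75 × 10⁻⁴ / 86 = 3.1337 × 10⁻⁵ s⁻².
N = √(3.1337 × 10⁻⁵) = 5.5979 × 10⁻³ rad s⁻¹ → T = 2π/N = 1.1224 × 10³ s ≈ 1.12 × 10³ s.

1.12 × 10³ s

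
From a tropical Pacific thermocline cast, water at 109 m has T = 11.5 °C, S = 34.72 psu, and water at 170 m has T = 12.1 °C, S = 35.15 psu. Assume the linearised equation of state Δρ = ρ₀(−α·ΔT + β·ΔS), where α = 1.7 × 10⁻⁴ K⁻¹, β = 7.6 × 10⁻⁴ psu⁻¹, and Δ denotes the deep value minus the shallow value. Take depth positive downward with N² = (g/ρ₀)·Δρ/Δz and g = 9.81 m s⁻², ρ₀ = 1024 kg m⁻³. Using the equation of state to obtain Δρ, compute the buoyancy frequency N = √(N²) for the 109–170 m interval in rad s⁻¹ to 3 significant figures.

6.01 × 10⁻³ rad s⁻¹

ΔT = +0.6 K, ΔS = +0.43 psu (deep − shallow).
Δρ/ρ₀ = −αΔT + βΔS = -1.02 × 10⁻⁴ + 3.268 × 10⁻⁴ = 2.248 × 10⁻⁴, so Δρ ≈ 0.2302 kg m⁻³.
N² = (g/ρ₀)·Δρ/Δz = g·(Δρ/ρ₀)/Δz = 9.81 × 2.248 × 10⁻⁴ / 61 = 3.6152 × 10⁻⁵ s⁻².
N = √(3.6152 × 10⁻⁵) = 6.0127 × 10⁻³ rad s⁻¹ ≈ 6.01 × 10⁻³ rad s⁻¹.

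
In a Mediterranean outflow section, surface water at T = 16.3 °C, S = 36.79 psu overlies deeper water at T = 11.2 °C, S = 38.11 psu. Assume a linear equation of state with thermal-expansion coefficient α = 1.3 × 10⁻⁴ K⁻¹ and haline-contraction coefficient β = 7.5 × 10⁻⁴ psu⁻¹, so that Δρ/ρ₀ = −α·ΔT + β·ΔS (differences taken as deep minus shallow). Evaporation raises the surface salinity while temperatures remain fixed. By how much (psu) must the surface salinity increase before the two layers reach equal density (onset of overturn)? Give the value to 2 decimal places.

Neutral buoyancy requires −α(T_deep − T_surf) + β(S_deep − S_surf′) = 0.
S_surf′ = S_deep − (α/β)·ΔT = 38.11 − (1.3 × 10⁻⁴/7.5 × 10⁻⁴)·(-5.1) = 38.9940 psu.
Increase required: 38.9940 − 36.79 = 2.2040 psu.

2.20 psu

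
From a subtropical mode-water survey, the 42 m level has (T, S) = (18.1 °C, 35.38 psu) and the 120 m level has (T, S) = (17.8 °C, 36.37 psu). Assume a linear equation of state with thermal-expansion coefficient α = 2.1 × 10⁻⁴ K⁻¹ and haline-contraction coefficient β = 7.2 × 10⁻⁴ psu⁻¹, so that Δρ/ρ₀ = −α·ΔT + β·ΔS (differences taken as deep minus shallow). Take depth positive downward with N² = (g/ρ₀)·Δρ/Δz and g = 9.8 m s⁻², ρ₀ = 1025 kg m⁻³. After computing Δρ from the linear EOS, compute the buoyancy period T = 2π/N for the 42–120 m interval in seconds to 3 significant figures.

636 s

ΔT = -0.3 K, ΔS = +0.99 psu (deep − shallow).
Δρ/ρ₀ = −αΔT + βΔS = 6.30 × 10⁻⁵ + 7.128 × 10⁻⁴ = 7.758 × 10⁻⁴, so Δρ ≈ 0.7952 kg m⁻³.
N² = (g/ρ₀)·Δρ/Δz = g·(Δρ/ρ₀)/Δz = 9.8 × 7.758 × 10⁻⁴ / 78 = 9.7472 × 10⁻⁵ s⁻².
N = √(9.7472 × 10⁻⁵) = 9.8728 × 10⁻³ rad s⁻¹ → T = 2π/N = 636.41 s ≈ 636 s.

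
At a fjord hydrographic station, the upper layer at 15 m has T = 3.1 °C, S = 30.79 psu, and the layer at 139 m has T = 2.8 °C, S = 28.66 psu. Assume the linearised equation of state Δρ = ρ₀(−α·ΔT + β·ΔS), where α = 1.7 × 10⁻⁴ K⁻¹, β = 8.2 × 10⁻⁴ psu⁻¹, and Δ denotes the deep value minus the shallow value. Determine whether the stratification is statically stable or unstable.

unstable

ΔT = 2.8 − 3.1 = -0.3 K and ΔS = 28.66 − 30.79 = -2.13 psu (deep − shallow).
−αΔT = 5.10 × 10⁻⁵; βΔS = -1.7466 × 10⁻³; sum Δρ/ρ₀ = -1.6956 × 10⁻³.
Δρ/ρ₀ < 0, so Δρ < 0: deeper water is lighter → statically unstable; the column would overturn.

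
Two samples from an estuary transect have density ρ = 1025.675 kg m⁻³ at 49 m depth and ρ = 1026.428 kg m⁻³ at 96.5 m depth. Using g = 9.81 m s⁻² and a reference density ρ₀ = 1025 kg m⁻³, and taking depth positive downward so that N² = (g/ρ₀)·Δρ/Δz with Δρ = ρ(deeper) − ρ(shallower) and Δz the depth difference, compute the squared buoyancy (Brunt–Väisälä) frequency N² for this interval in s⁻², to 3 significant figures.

1.52 × 10⁻⁴ s⁻²

Δρ = 1026.428 − 1025.675 = 0.753 kg m⁻³ over Δz = 96.5 − 49 = 47.5 m.
N² = (9.81/1025) × (0.753/47.5) = 1.5172 × 10⁻⁴ s⁻² ≈ 1.52 × 10⁻⁴ s⁻².
N² > 0, so the interval is statically stable.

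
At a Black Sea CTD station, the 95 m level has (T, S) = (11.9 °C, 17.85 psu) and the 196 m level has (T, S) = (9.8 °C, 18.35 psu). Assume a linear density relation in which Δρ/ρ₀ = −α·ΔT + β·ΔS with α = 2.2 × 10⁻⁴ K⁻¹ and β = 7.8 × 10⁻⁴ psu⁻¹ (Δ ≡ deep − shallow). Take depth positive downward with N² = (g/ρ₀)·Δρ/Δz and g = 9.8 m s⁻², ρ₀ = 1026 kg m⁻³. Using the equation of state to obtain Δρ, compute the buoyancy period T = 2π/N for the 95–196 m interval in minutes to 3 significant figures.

ΔT = -2.1 K, ΔS = +0.50 psu (deep − shallow).
Δρ/ρ₀ = −αΔT + βΔS = 4.62 × 10⁻⁴ + 3.90 × 10⁻⁴ = 8.52 × 10⁻⁴, so Δρ ≈ 0.8742 kg m⁻³.
N² = (g/ρ₀)·Δρ/Δz = g·(Δρ/ρ₀)/Δz = 9.8 × 8.52 × 10⁻⁴ / 101 = 8.2669 × 10⁻⁵ s⁻².
N = √(8.2669 × 10⁻⁵) = 9.0922 × 10⁻³ rad s⁻¹ → T = 2π/N = 691.05 s = 11.518 min ≈ 11.5 min.

11.5 min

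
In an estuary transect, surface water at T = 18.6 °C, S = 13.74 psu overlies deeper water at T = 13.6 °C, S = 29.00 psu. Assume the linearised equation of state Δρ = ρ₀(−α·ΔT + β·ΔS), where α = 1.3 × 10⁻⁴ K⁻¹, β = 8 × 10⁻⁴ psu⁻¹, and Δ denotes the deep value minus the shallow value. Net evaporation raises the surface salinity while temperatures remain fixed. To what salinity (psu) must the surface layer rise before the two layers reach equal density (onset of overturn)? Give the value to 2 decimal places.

Neutral buoyancy requires −α(T_deep − T_surf) + β(S_deep − S_surf′) = 0.
S_surf′ = S_deep − (α/β)·ΔT = 29.00 − (1.3 × 10⁻⁴/8 × 10⁻⁴)·(-5.0) = 29.8125 psu.
Increase required: 29.8125 − 13.74 = 16.0725 psu.

29.81 psu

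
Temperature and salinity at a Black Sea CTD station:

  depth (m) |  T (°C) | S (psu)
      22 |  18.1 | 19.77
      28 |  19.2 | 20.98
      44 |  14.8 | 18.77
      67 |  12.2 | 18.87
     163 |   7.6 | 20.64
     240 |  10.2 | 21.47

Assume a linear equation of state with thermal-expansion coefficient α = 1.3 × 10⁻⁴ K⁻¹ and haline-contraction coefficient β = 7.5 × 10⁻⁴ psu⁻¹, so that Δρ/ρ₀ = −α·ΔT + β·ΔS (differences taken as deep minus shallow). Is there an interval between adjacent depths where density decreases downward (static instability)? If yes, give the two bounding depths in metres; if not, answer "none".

Evaluate Δρ/ρ₀ = −αΔT + βΔS across each adjacent pair:
  22–28 m: −αΔT+βΔS = −(1.3 × 10⁻⁴)(+1.1)+(7.5 × 10⁻⁴)(+1.21) = 7.6 × 10⁻⁴ → stable
  28–44 m: −αΔT+βΔS = −(1.3 × 10⁻⁴)(-4.4)+(7.5 × 10⁻⁴)(-2.21) = -1.1 × 10⁻³ → UNSTABLE
  44–67 m: −αΔT+βΔS = −(1.3 × 10⁻⁴)(-2.6)+(7.5 × 10⁻⁴)(+0.10) = 4.1 × 10⁻⁴ → stable
  67–163 m: −αΔT+βΔS = −(1.3 × 10⁻⁴)(-4.6)+(7.5 × 10⁻⁴)(+1.77) = 1.9 × 10⁻³ → stable
  163–240 m: −αΔT+βΔS = −(1.3 × 10⁻⁴)(+2.6)+(7.5 × 10⁻⁴)(+0.83) = 2.8 × 10⁻⁴ → stable
The 28–44 m interval has Δρ < 0: lighter water underlies denser water.

28–44 m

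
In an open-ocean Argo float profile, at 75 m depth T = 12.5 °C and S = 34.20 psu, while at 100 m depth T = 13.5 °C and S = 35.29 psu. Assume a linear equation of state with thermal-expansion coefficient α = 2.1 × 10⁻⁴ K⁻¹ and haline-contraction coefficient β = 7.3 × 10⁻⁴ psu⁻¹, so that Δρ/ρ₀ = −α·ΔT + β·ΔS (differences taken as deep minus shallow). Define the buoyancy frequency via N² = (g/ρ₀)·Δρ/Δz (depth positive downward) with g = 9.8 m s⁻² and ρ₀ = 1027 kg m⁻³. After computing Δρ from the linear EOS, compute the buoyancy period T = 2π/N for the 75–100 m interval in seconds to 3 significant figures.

415 s

ΔT = +1.0 K, ΔS = +1.09 psu (deep − shallow).
Δρ/ρ₀ = −αΔT + βΔS = -2.10 × 10⁻⁴ + 7.957 × 10⁻⁴ = 5.857 × 10⁻⁴, so Δρ ≈ 0.6015 kg m⁻³.
N² = (g/ρ₀)·Δρ/Δz = g·(Δρ/ρ₀)/Δz = 9.8 × 5.857 × 10⁻⁴ / 25 = 2.2959 × 10⁻⁴ s⁻².
N = √(2.2959 × 10⁻⁴) = 0.015152 rad s⁻¹ → T = 2π/N = 414.68 s ≈ 415 s.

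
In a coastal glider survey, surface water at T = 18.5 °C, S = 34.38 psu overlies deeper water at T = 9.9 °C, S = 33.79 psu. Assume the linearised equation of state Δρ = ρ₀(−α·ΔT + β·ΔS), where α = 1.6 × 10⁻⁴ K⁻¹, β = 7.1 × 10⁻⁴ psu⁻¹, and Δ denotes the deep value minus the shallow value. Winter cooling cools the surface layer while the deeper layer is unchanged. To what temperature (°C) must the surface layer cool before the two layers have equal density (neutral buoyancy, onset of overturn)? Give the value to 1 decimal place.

12.5 °C

Neutral buoyancy requires Δρ = 0, i.e. −α(T_deep − T_surf′) + β(S_deep − S_surf) = 0.
T_surf′ = T_deep − (β/α)·ΔS = 9.9 − (7.1 × 10⁻⁴/1.6 × 10⁻⁴)·(-0.59) = 12.518 °C.
Cooling required: 18.5 − (12.518) = 5.982 °C.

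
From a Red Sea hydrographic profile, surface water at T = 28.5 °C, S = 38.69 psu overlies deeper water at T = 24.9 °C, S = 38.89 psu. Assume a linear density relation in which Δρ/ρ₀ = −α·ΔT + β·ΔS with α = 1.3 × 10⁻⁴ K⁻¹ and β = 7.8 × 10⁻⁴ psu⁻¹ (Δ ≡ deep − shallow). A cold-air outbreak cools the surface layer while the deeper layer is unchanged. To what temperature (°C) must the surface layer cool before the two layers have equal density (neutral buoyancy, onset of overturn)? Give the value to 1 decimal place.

23.7 °C

Neutral buoyancy requires Δρ = 0, i.e. −α(T_deep − T_surf′) + β(S_deep − S_surf) = 0.
T_surf′ = T_deep − (β/α)·ΔS = 24.9 − (7.8 × 10⁻⁴/1.3 × 10⁻⁴)·(+0.20) = 23.700 °C.
Cooling required: 28.5 − (23.700) = 4.800 °C.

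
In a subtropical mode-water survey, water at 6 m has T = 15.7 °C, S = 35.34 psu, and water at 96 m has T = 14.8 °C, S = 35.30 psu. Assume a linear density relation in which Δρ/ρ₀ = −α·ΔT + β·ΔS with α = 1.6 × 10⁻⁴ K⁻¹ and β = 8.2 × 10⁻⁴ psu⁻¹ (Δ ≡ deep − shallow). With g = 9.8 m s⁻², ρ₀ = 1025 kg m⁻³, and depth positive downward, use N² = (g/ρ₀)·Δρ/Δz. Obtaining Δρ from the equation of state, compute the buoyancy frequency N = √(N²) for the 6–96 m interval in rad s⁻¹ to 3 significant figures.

ΔT = -0.9 K, ΔS = -0.04 psu (deep − shallow).
Δρ/ρ₀ = −αΔT + βΔS = 1.44 × 10⁻⁴ − 3.28 × 10⁻⁵ = 1.112 × 10⁻⁴, so Δρ ≈ 0.1140 kg m⁻³.
N² = (g/ρ₀)·Δρ/Δz = g·(Δρ/ρ₀)/Δz = 9.8 × 1.112 × 10⁻⁴ / 90 = 1.2108 × 10⁻⁵ s⁻².
N = √(1.2108 × 10⁻⁵) = 3.4797 × 10⁻³ rad s⁻¹ ≈ 3.48 × 10⁻³ rad s⁻¹.

3.48 × 10⁻³ rad s⁻¹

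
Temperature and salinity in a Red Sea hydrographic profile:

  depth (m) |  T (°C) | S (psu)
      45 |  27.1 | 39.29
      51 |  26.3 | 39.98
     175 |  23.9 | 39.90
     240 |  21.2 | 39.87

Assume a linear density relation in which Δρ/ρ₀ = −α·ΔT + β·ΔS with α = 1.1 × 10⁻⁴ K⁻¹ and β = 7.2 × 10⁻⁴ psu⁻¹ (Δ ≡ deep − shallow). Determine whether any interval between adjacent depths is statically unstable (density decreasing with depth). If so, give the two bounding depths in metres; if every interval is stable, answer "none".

none

Evaluate Δρ/ρ₀ = −αΔT + βΔS across each adjacent pair:
  45–51 m: −αΔT+βΔS = −(1.1 × 10⁻⁴)(-0.8)+(7.2 × 10⁻⁴)(+0.69) = 5.8 × 10⁻⁴ → stable
  51–175 m: −αΔT+βΔS = −(1.1 × 10⁻⁴)(-2.4)+(7.2 × 10⁻⁴)(-0.08) = 2.1 × 10⁻⁴ → stable
  175–240 m: −αΔT+βΔS = −(1.1 × 10⁻⁴)(-2.7)+(7.2 × 10⁻⁴)(-0.03) = 2.8 × 10⁻⁴ → stable
Every interval has Δρ > 0: the column is stably stratified throughout.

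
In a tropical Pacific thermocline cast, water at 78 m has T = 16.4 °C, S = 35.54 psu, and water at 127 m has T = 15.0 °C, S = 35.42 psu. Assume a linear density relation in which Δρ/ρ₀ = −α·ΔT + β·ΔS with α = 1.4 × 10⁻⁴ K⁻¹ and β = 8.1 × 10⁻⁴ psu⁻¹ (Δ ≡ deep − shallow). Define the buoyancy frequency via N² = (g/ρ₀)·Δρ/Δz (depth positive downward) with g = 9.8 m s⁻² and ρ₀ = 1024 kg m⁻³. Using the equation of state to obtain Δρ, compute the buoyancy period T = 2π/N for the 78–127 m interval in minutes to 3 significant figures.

23.6 min

ΔT = -1.4 K, ΔS = -0.12 psu (deep − shallow).
Δρ/ρ₀ = −αΔT + βΔS = 1.96 × 10⁻⁴ − 9.72 × 10⁻⁵ = 9.88 × 10⁻⁵, so Δρ ≈ 0.1012 kg m⁻³.
N² = (g/ρ₀)·Δρ/Δz = g·(Δρ/ρ₀)/Δz = 9.8 × 9.88 × 10⁻⁵ / 49 = 1.9760 × 10⁻⁵ s⁻².
N = √(1.9760 × 10⁻⁵) = 4.4452 × 10⁻³ rad s⁻¹ → T = 2π/N = 1.4135 × 10³ s = 23.558 min ≈ 23.6 min.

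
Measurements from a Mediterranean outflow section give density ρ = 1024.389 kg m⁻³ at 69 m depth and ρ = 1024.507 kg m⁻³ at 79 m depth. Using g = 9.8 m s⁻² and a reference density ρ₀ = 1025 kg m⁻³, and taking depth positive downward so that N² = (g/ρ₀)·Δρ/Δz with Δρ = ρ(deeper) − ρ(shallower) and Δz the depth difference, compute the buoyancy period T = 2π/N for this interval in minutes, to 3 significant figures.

Δρ = 1024.507 − 1024.389 = 0.118 kg m⁻³ over Δz = 79 − 69 = 10 m.
N² = (9.8/1025) × (0.118/10) = 1.1282 × 10⁻⁴ s⁻².
N = √(1.1282 × 10⁻⁴) = 0.010622 rad s⁻¹, so T = 2π/N = 591.53 s = 9.8588 min ≈ 9.86 min.

9.86 min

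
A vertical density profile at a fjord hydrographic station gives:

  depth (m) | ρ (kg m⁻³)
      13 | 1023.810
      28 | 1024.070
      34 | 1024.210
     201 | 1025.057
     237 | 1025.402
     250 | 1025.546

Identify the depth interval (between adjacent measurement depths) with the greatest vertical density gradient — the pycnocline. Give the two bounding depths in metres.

28–34 m

Compute the density gradient over each adjacent pair:
  13–28 m: Δρ/Δz = 0.260/15 = 0.017 kg m⁻⁴
  28–34 m: Δρ/Δz = 0.140/6 = 0.023 kg m⁻⁴
  34–201 m: Δρ/Δz = 0.847/167 = 5.1 × 10⁻³ kg m⁻⁴
  201–237 m: Δρ/Δz = 0.345/36 = 9.6 × 10⁻³ kg m⁻⁴
  237–250 m: Δρ/Δz = 0.144/13 = 0.011 kg m⁻⁴
The largest gradient is in the 28–34 m interval — the pycnocline.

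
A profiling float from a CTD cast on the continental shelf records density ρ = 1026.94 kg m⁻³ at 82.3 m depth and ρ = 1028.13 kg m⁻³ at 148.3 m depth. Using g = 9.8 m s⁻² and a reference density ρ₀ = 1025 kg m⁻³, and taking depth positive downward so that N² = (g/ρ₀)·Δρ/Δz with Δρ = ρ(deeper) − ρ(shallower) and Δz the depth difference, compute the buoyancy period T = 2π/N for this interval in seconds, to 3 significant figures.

Δρ = 1028.13 − 1026.94 = 1.19 kg m⁻³ over Δz = 148.3 − 82.3 = 66 m.
N² = (9.8/1025) × (1.19/66) = 1.7239 × 10⁻⁴ s⁻².
N = √(1.7239 × 10⁻⁴) = 0.013130 rad s⁻¹, so T = 2π/N = 478.54 s ≈ 479 s.

479 s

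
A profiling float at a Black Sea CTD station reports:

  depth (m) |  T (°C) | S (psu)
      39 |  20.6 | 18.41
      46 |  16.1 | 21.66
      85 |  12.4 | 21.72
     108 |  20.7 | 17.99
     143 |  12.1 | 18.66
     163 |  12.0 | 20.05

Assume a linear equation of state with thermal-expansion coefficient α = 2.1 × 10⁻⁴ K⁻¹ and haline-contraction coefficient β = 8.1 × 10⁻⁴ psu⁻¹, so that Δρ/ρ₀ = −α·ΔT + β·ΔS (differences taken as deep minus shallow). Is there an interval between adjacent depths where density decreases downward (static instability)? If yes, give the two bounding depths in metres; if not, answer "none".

Evaluate Δρ/ρ₀ = −αΔT + βΔS across each adjacent pair:
  39–46 m: −αΔT+βΔS = −(2.1 × 10⁻⁴)(-4.5)+(8.1 × 10⁻⁴)(+3.25) = 3.6 × 10⁻³ → stable
  46–85 m: −αΔT+βΔS = −(2.1 × 10⁻⁴)(-3.7)+(8.1 × 10⁻⁴)(+0.06) = 8.3 × 10⁻⁴ → stable
  85–108 m: −αΔT+βΔS = −(2.1 × 10⁻⁴)(+8.3)+(8.1 × 10⁻⁴)(-3.73) = -4.8 × 10⁻³ → UNSTABLE
  108–143 m: −αΔT+βΔS = −(2.1 × 10⁻⁴)(-8.6)+(8.1 × 10⁻⁴)(+0.67) = 2.3 × 10⁻³ → stable
  143–163 m: −αΔT+βΔS = −(2.1 × 10⁻⁴)(-0.1)+(8.1 × 10⁻⁴)(+1.39) = 1.1 × 10⁻³ → stable
The 85–108 m interval has Δρ < 0: lighter water underlies denser water.

85–108 m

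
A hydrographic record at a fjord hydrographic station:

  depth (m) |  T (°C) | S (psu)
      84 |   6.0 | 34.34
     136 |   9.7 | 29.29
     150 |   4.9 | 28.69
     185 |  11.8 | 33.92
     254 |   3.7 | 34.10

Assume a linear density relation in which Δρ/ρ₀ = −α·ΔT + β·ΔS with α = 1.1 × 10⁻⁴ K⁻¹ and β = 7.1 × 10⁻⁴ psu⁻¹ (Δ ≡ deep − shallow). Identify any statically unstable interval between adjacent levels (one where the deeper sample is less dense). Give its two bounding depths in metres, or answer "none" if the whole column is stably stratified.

84–136 m

Evaluate Δρ/ρ₀ = −αΔT + βΔS across each adjacent pair:
  84–136 m: −αΔT+βΔS = −(1.1 × 10⁻⁴)(+3.7)+(7.1 × 10⁻⁴)(-5.05) = -4.0 × 10⁻³ → UNSTABLE
  136–150 m: −αΔT+βΔS = −(1.1 × 10⁻⁴)(-4.8)+(7.1 × 10⁻⁴)(-0.60) = 1.0 × 10⁻⁴ → stable
  150–185 m: −αΔT+βΔS = −(1.1 × 10⁻⁴)(+6.9)+(7.1 × 10⁻⁴)(+5.23) = 3.0 × 10⁻³ → stable
  185–254 m: −αΔT+βΔS = −(1.1 × 10⁻⁴)(-8.1)+(7.1 × 10⁻⁴)(+0.18) = 1.0 × 10⁻³ → stable
The 84–136 m interval has Δρ < 0: lighter water underlies denser water.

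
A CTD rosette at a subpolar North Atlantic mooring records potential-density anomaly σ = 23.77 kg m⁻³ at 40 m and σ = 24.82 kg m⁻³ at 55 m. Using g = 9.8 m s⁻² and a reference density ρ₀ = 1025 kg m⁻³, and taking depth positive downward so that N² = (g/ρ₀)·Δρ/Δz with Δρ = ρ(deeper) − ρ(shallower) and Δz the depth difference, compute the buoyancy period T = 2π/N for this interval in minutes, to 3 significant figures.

4.05 min

Δρ = 1024.82 − 1023.77 = 1.05 kg m⁻³ over Δz = 55 − 40 = 15 m.
N² = (9.8/1025) × (1.05/15) = 6.6927 × 10⁻⁴ s⁻².
N = √(6.6927 × 10⁻⁴) = 0.025870 rad s⁻¹, so T = 2π/N = 242.88 s = 4.0480 min ≈ 4.05 min.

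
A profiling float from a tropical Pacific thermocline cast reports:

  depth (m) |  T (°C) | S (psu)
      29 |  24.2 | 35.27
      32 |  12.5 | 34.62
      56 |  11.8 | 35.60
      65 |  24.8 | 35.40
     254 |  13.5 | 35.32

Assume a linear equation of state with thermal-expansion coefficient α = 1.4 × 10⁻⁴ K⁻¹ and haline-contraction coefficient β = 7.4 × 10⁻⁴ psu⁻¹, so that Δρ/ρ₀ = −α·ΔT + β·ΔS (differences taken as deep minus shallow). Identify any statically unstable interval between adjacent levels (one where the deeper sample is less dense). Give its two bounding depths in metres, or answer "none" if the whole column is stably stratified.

56–65 m

Evaluate Δρ/ρ₀ = −αΔT + βΔS across each adjacent pair:
  29–32 m: −αΔT+βΔS = −(1.4 × 10⁻⁴)(-11.7)+(7.4 × 10⁻⁴)(-0.65) = 1.2 × 10⁻³ → stable
  32–56 m: −αΔT+βΔS = −(1.4 × 10⁻⁴)(-0.7)+(7.4 × 10⁻⁴)(+0.98) = 8.2 × 10⁻⁴ → stable
  56–65 m: −αΔT+βΔS = −(1.4 × 10⁻⁴)(+13.0)+(7.4 × 10⁻⁴)(-0.20) = -2.0 × 10⁻³ → UNSTABLE
  65–254 m: −αΔT+βΔS = −(1.4 × 10⁻⁴)(-11.3)+(7.4 × 10⁻⁴)(-0.08) = 1.5 × 10⁻³ → stable
The 56–65 m interval has Δρ < 0: lighter water underlies denser water.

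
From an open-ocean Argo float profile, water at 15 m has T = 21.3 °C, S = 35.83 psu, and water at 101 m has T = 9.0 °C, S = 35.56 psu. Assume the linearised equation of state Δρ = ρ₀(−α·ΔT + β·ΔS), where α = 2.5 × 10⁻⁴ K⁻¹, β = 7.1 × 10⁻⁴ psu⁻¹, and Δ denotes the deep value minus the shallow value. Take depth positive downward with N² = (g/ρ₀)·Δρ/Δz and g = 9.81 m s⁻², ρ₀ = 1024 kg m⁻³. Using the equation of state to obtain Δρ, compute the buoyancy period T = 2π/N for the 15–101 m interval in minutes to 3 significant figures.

5.77 min

ΔT = -12.3 K, ΔS = -0.27 psu (deep − shallow).
Δρ/ρ₀ = −αΔT + βΔS = 3.075 × 10⁻³ − 1.917 × 10⁻⁴ = 2.8833 × 10⁻³, so Δρ ≈ 2.952 kg m⁻³.
N² = (g/ρ₀)·Δρ/Δz = g·(Δρ/ρ₀)/Δz = 9.81 × 2.8833 × 10⁻³ / 86 = 3.2890 × 10⁻⁴ s⁻².
N = √(3.2890 × 10⁻⁴) = 0.018136 rad s⁻¹ → T = 2π/N = 346.45 s = 5.7742 min ≈ 5.77 min.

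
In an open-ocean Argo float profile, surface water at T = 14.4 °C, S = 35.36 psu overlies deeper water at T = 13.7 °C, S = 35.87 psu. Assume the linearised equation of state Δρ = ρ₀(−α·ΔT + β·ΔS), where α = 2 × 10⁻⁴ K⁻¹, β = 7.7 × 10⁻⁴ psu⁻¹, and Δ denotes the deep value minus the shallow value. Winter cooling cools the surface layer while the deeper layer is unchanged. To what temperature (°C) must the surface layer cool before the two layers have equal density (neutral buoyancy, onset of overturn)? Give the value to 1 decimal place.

Neutral buoyancy requires Δρ = 0, i.e. −α(T_deep − T_surf′) + β(S_deep − S_surf) = 0.
T_surf′ = T_deep − (β/α)·ΔS = 13.7 − (7.7 × 10⁻⁴/2 × 10⁻⁴)·(+0.51) = 11.736 °C.
Cooling required: 14.4 − (11.736) = 2.664 °C.

11.7 °C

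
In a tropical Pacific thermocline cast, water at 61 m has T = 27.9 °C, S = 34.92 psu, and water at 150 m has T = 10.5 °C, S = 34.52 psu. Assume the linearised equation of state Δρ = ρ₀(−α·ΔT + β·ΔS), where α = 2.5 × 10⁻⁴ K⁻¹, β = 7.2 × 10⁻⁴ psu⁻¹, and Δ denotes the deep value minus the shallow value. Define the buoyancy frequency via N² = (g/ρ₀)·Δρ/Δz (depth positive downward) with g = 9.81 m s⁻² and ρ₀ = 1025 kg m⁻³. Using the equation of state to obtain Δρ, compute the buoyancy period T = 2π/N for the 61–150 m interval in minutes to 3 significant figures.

ΔT = -17.4 K, ΔS = -0.40 psu (deep − shallow).
Δρ/ρ₀ = −αΔT + βΔS = 4.35 × 10⁻³ − 2.88 × 10⁻⁴ = 4.062 × 10⁻³, so Δρ ≈ 4.164 kg m⁻³.
N² = (g/ρ₀)·Δρ/Δz = g·(Δρ/ρ₀)/Δz = 9.81 × 4.062 × 10⁻³ / 89 = 4.4773 × 10⁻⁴ s⁻².
N = √(4.4773 × 10⁻⁴) = 0.021160 rad s⁻¹ → T = 2π/N = 296.94 s = 4.9490 min ≈ 4.95 min.

4.95 min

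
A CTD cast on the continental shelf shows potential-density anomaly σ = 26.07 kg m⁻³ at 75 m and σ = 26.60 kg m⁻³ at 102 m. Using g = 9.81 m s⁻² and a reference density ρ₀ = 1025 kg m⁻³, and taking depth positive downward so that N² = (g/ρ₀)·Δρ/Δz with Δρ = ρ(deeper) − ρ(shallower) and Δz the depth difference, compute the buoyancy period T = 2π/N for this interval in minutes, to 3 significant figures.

7.64 min

Δρ = 1026.60 − 1026.07 = 0.53 kg m⁻³ over Δz = 102 − 75 = 27 m.
N² = (9.81/1025) × (0.53/27) = 1.8787 × 10⁻⁴ s⁻².
N = √(1.8787 × 10⁻⁴) = 0.013707 rad s⁻¹, so T = 2π/N = 458.39 s = 7.6398 min ≈ 7.64 min.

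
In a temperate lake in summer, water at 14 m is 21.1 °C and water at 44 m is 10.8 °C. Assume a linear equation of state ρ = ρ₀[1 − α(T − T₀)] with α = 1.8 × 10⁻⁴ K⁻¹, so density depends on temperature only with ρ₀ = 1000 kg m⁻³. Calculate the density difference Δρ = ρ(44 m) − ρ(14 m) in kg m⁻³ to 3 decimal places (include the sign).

ΔT = -10.3 K, Δρ/ρ₀ = −αΔT = 1.854 × 10⁻³.
Δρ = 1000 × (1.854 × 10⁻³) = +1.854 kg m⁻³.
Positive Δρ: denser below, stable.

+1.854 kg m⁻³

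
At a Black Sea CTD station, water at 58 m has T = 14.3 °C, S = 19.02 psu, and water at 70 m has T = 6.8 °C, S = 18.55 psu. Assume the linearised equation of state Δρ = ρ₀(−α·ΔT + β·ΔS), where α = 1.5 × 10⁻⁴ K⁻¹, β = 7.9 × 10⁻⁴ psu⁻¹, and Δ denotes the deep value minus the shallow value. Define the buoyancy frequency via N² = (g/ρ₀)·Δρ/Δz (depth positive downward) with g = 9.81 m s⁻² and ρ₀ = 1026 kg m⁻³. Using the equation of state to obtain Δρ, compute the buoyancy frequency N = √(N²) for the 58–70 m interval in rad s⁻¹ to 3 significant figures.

ΔT = -7.5 K, ΔS = -0.47 psu (deep − shallow).
Δρ/ρ₀ = −αΔT + βΔS = 1.125 × 10⁻³ − 3.713 × 10⁻⁴ = 7.537 × 10⁻⁴, so Δρ ≈ 0.7733 kg m⁻³.
N² = (g/ρ₀)·Δρ/Δz = g·(Δρ/ρ₀)/Δz = 9.81 × 7.537 × 10⁻⁴ / 12 = 6.1615 × 10⁻⁴ s⁻².
N = √(6.1615 × 10⁻⁴) = 0.024822 rad s⁻¹ ≈ 0.0248 rad s⁻¹.

0.0248 rad s⁻¹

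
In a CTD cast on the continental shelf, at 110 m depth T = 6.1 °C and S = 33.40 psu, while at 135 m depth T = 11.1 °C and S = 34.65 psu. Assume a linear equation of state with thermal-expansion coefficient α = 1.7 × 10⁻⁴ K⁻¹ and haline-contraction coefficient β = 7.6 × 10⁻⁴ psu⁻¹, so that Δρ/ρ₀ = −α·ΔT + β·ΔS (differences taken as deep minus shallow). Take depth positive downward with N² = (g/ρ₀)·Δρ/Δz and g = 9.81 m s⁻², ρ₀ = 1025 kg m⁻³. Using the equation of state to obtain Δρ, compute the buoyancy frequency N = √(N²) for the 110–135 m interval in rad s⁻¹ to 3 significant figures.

6.26 × 10⁻³ rad s⁻¹

ΔT = +5.0 K, ΔS = +1.25 psu (deep − shallow).
Δρ/ρ₀ = −αΔT + βΔS = -8.50 × 10⁻⁴ + 9.50 × 10⁻⁴ = 1.00 × 10⁻⁴, so Δρ ≈ 0.1025 kg m⁻³.
N² = (g/ρ₀)·Δρ/Δz = g·(Δρ/ρ₀)/Δz = 9.81 × 1.00 × 10⁻⁴ / 25 = 3.9240 × 10⁻⁵ s⁻².
N = √(3.9240 × 10⁻⁵) = 6.2642 × 10⁻³ rad s⁻¹ ≈ 6.26 × 10⁻³ rad s⁻¹.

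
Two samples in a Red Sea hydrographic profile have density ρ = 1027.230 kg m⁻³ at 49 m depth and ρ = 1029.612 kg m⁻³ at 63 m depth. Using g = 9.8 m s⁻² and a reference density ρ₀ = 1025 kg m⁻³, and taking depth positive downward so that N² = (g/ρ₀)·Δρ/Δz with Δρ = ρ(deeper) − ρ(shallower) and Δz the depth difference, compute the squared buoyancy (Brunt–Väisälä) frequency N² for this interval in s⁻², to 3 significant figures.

1.63 × 10⁻³ s⁻²

Δρ = 1029.612 − 1027.230 = 2.382 kg m⁻³ over Δz = 63 − 49 = 14 m.
N² = (9.8/1025) × (2.382/14) = 1.6267 × 10⁻³ s⁻² ≈ 1.63 × 10⁻³ s⁻².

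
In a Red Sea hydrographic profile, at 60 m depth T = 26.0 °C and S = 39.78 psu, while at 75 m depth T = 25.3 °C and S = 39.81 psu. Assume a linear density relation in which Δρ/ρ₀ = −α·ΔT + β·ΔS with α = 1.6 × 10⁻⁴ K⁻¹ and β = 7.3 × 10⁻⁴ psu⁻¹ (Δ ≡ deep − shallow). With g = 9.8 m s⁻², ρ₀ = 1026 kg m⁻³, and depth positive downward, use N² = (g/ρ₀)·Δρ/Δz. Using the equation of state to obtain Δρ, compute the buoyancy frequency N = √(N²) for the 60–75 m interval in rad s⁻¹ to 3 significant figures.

ΔT = -0.7 K, ΔS = +0.03 psu (deep − shallow).
Δρ/ρ₀ = −αΔT + βΔS = 1.12 × 10⁻⁴ + 2.19 × 10⁻⁵ = 1.339 × 10⁻⁴, so Δρ ≈ 0.1374 kg m⁻³.
N² = (g/ρ₀)·Δρ/Δz = g·(Δρ/ρ₀)/Δz = 9.8 × 1.339 × 10⁻⁴ / 15 = 8.7481 × 10⁻⁵ s⁻².
N = √(8.7481 × 10⁻⁵) = 9.3531 × 10⁻³ rad s⁻¹ ≈ 9.35 × 10⁻³ rad s⁻¹.

9.35 × 10⁻³ rad s⁻¹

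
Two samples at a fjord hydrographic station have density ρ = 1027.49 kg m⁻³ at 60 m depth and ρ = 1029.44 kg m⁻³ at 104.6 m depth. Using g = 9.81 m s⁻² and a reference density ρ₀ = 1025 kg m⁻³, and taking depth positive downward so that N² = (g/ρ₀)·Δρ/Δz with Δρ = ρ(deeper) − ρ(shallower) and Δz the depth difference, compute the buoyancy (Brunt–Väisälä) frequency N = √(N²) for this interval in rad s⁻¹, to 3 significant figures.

0.0205 rad s⁻¹

Δρ = 1029.44 − 1027.49 = 1.95 kg m⁻³ over Δz = 104.6 − 60 = 44.6 m.
N² = (9.81/1025) × (1.95/44.6) = 4.1845 × 10⁻⁴ s⁻².
N = √(4.1845 × 10⁻⁴) = 0.020456 rad s⁻¹ ≈ 0.0205 rad s⁻¹.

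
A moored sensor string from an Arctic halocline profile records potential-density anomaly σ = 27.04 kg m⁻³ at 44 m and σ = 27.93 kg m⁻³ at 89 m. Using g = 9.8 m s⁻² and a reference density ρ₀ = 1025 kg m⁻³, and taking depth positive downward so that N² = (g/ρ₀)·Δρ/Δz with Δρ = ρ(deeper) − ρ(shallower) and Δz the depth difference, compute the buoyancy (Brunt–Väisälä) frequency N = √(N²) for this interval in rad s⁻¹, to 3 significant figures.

0.0138 rad s⁻¹

Δρ = 1027.93 − 1027.04 = 0.89 kg m⁻³ over Δz = 89 − 44 = 45 m.
N² = (9.8/1025) × (0.89/45) = 1.8909 × 10⁻⁴ s⁻².
N = √(1.8909 × 10⁻⁴) = 0.013751 rad s⁻¹ ≈ 0.0138 rad s⁻¹.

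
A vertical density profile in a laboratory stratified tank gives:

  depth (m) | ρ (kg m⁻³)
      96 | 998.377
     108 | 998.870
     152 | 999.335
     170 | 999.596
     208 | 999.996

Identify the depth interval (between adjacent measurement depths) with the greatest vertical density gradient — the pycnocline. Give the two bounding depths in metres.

96–108 m

Compute the density gradient over each adjacent pair:
  96–108 m: Δρ/Δz = 0.493/12 = 0.041 kg m⁻⁴
  108–152 m: Δρ/Δz = 0.465/44 = 0.011 kg m⁻⁴
  152–170 m: Δρ/Δz = 0.261/18 = 0.015 kg m⁻⁴
  170–208 m: Δρ/Δz = 0.400/38 = 0.011 kg m⁻⁴
The largest gradient is in the 96–108 m interval — the pycnocline.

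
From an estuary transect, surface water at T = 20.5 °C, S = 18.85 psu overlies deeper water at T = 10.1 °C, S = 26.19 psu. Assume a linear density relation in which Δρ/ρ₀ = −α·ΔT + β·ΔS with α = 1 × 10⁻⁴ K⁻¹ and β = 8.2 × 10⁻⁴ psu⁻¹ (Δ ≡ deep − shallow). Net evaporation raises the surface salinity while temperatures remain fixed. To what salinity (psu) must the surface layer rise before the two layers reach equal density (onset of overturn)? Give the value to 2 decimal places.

Neutral buoyancy requires −α(T_deep − T_surf) + β(S_deep − S_surf′) = 0.
S_surf′ = S_deep − (α/β)·ΔT = 26.19 − (1 × 10⁻⁴/8.2 × 10⁻⁴)·(-10.4) = 27.4583 psu.
Increase required: 27.4583 − 18.85 = 8.6083 psu.

27.46 psu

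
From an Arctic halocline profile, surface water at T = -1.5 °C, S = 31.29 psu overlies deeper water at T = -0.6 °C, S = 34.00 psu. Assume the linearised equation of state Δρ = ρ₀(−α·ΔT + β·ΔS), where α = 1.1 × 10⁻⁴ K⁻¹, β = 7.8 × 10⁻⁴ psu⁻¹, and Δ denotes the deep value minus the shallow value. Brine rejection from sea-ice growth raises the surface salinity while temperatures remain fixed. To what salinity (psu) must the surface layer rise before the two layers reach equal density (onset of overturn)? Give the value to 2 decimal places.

Neutral buoyancy requires −α(T_deep − T_surf) + β(S_deep − S_surf′) = 0.
S_surf′ = S_deep − (α/β)·ΔT = 34.00 − (1.1 × 10⁻⁴/7.8 × 10⁻⁴)·(+0.9) = 33.8731 psu.
Increase required: 33.8731 − 31.29 = 2.5831 psu.

33.87 psu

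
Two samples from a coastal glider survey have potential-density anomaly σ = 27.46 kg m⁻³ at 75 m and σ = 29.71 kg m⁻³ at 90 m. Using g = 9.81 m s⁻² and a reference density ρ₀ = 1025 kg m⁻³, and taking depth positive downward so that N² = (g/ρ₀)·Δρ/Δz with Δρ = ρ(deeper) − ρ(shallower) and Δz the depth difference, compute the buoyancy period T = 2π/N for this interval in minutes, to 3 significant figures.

2.76 min

Δρ = 1029.71 − 1027.46 = 2.25 kg m⁻³ over Δz = 90 − 75 = 15 m.
N² = (9.81/1025) × (2.25/15) = 1.4356 × 10⁻³ s⁻².
N = √(1.4356 × 10⁻³) = 0.037889 rad s⁻¹, so T = 2π/N = 165.83 s = 2.7638 min ≈ 2.76 min.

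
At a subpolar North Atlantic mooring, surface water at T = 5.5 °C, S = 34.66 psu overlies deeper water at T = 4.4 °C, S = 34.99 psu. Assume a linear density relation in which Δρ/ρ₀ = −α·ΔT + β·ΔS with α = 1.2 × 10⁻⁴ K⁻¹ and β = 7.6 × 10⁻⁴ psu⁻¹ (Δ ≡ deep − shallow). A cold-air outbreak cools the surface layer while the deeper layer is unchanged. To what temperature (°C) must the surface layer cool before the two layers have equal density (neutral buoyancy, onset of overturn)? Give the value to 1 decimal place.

2.3 °C

Neutral buoyancy requires Δρ = 0, i.e. −α(T_deep − T_surf′) + β(S_deep − S_surf) = 0.
T_surf′ = T_deep − (β/α)·ΔS = 4.4 − (7.6 × 10⁻⁴/1.2 × 10⁻⁴)·(+0.33) = 2.310 °C.
Cooling required: 5.5 − (2.310) = 3.190 °C.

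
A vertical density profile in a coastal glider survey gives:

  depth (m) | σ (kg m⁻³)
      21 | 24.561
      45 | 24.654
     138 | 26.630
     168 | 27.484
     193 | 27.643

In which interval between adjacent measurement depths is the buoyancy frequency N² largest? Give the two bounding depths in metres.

Compute the density gradient over each adjacent pair:
  21–45 m: Δρ/Δz = 0.093/24 = 3.9 × 10⁻³ kg m⁻⁴
  45–138 m: Δρ/Δz = 1.976/93 = 0.021 kg m⁻⁴
  138–168 m: Δρ/Δz = 0.854/30 = 0.028 kg m⁻⁴
  168–193 m: Δρ/Δz = 0.159/25 = 6.4 × 10⁻³ kg m⁻⁴
The largest gradient is in the 138–168 m interval — the pycnocline.

138–168 m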